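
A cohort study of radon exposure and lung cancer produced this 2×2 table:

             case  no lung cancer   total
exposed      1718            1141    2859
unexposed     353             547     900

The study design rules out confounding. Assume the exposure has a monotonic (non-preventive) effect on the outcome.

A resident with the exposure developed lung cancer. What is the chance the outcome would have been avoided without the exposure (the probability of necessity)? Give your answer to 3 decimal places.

PN ≈ 0.347

p₁ = P(outcome | exposed) = 1718/2859 = 0.60091
p₀ = P(outcome | unexposed) = 353/900 = 0.39222
Under exogeneity and monotonicity, PN = (p₁ − p₀)/p₁.
PN = (0.60091 − 0.39222) / 0.60091 ≈ 0.3473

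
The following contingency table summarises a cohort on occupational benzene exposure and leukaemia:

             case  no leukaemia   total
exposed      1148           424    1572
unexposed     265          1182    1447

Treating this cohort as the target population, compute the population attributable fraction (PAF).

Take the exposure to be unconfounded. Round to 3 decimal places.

p₁ = P(outcome | exposed) = 1148/1572 = 0.73028
p₀ = P(outcome | unexposed) = 265/1447 = 0.18314
Exposure prevalence π = 1572/3019 = 0.5207; overall risk P(Y=1) = 0.46804.
Under exogeneity, PAF = [P(Y=1) − p₀]/P(Y=1).
PAF = (0.46804 − 0.18314) / 0.46804 ≈ 0.6087

PAF ≈ 0.609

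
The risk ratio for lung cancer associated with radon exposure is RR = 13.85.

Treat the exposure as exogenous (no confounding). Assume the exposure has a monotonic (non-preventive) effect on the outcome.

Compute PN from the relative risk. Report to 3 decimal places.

PN ≈ 0.928

Under exogeneity and monotonicity, PN = (RR − 1) / RR = 1 − 1/RR.
PN = (13.85 − 1) / 13.85 = 12.85 / 13.85 ≈ 0.9278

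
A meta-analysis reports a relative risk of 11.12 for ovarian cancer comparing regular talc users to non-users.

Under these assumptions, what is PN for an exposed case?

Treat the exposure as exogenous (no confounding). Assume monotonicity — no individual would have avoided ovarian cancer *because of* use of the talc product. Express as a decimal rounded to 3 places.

Under exogeneity and monotonicity, PN = (RR − 1) / RR = 1 − 1/RR.
PN = (11.12 − 1) / 11.12 = 10.12 / 11.12 ≈ 0.9101

PN ≈ 0.910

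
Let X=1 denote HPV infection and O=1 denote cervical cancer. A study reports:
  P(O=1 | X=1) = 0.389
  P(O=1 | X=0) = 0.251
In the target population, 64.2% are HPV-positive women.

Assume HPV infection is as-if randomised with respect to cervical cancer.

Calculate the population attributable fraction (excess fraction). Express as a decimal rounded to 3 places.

Let p₁ = 0.389, p₀ = 0.251.
Overall risk P(Y=1) = π·p₁ + (1−π)·p₀ = 0.642×0.389 + 0.358×0.251 = 0.3396.
Under exogeneity, PAF = [P(Y=1) − p₀] / P(Y=1).
PAF = (0.3396 − 0.251) / 0.3396 ≈ 0.2609

PAF ≈ 0.261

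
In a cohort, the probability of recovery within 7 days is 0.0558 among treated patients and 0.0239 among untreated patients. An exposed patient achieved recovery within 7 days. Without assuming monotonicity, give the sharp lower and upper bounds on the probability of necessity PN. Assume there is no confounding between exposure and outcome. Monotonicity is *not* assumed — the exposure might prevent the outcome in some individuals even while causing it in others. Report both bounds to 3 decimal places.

0.572 ≤ PN ≤ 1.000

Let p₁ = 0.0558, p₀ = 0.0239.
Under exogeneity alone the bounds on PN are max{0,(p₁−p₀)/p₁} ≤ PN ≤ min{1,(1−p₀)/p₁}.
  lower = (p₁ − p₀)/p₁ = 0.0319 / 0.0558 ≈ 0.5717
  upper = min{1, (1 − p₀)/p₁} = 0.9761 / 0.0558 ≈ 17.4928 → capped at 1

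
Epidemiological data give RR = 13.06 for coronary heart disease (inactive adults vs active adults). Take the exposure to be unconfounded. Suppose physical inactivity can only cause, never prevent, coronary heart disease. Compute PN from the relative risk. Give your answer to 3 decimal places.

PN ≈ 0.923

Under exogeneity and monotonicity, PN = (RR − 1) / RR = 1 − 1/RR.
PN = (13.06 − 1) / 13.06 = 12.06 / 13.06 ≈ 0.9234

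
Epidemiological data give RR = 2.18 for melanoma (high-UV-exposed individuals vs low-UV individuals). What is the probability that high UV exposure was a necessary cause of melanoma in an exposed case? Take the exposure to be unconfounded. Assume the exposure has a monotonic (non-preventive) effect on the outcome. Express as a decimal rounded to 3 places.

PN ≈ 0.541

Under exogeneity and monotonicity, PN = (RR − 1) / RR = 1 − 1/RR.
PN = (2.18 − 1) / 2.18 = 1.18 / 2.18 ≈ 0.5413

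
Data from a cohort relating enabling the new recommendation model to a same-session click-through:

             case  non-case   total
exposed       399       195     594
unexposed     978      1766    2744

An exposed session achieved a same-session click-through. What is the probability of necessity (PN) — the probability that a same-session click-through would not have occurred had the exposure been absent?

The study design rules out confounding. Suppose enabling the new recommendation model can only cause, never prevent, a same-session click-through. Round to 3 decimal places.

PN ≈ 0.469

p₁ = P(outcome | exposed) = 399/594 = 0.67172
p₀ = P(outcome | unexposed) = 978/2744 = 0.35641
Under exogeneity and monotonicity, PN = (p₁ − p₀) / p₁.
PN = (0.67172 − 0.35641) / 0.67172 = 0.3153 / 0.67172 ≈ 0.4694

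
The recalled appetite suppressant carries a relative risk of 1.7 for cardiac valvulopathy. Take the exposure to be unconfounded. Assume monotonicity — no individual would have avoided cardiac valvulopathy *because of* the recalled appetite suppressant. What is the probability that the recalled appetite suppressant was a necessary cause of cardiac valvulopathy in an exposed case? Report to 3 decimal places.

Under exogeneity and monotonicity, PN = (RR − 1) / RR = 1 − 1/RR.
PN = (1.7 − 1) / 1.7 = 0.7 / 1.7 ≈ 0.4118

PN ≈ 0.412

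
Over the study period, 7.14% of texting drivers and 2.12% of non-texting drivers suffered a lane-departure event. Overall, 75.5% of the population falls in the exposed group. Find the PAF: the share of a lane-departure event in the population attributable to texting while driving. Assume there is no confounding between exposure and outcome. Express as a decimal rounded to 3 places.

p₁ = 0.0714, p₀ = 0.0212.
Overall risk P(Y=1) = π·p₁ + (1−π)·p₀ = 0.755×0.0714 + 0.245×0.0212 = 0.059101.
Under exogeneity, PAF = [P(Y=1) − p₀] / P(Y=1).
PAF = (0.059101 − 0.0212) / 0.059101 ≈ 0.6413

PAF ≈ 0.641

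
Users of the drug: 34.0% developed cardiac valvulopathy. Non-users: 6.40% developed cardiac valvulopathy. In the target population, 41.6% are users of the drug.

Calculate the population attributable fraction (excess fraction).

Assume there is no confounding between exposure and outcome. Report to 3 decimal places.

PAF ≈ 0.642

p₁ = 0.34, p₀ = 0.064.
Overall risk P(Y=1) = π·p₁ + (1−π)·p₀ = 0.416×0.34 + 0.584×0.064 = 0.17882.
Under exogeneity, PAF = [P(Y=1) − p₀] / P(Y=1).
PAF = (0.17882 − 0.064) / 0.17882 ≈ 0.6421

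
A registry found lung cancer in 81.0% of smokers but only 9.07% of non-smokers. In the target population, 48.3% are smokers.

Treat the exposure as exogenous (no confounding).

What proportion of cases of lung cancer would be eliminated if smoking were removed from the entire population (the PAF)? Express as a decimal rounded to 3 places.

PAF ≈ 0.793

p₁ = 0.81, p₀ = 0.0907.
Overall risk P(Y=1) = π·p₁ + (1−π)·p₀ = 0.483×0.81 + 0.517×0.0907 = 0.43812.
Under exogeneity, PAF = [P(Y=1) − p₀] / P(Y=1).
PAF = (0.43812 − 0.0907) / 0.43812 ≈ 0.7930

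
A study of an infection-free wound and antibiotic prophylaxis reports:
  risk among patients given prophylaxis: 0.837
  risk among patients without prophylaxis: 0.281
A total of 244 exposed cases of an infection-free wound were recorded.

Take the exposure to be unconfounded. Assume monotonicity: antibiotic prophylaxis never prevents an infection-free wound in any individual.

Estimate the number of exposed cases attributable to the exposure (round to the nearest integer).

about 162 cases

Let p₁ = 0.837, p₀ = 0.281.
PN = (p₁ − p₀)/p₁ = (0.837 − 0.281) / 0.837 ≈ 0.66428.
Attributable cases ≈ PN × (exposed cases) = 0.66428 × 244 ≈ 162.08.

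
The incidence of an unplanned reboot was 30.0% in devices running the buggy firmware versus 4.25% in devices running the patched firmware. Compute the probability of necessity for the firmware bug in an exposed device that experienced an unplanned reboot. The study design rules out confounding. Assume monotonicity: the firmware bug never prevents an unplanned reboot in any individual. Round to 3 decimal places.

p₁ = 0.3, p₀ = 0.0425.
Under exogeneity and monotonicity, PN = (p₁ − p₀) / p₁.
PN = (0.3 − 0.0425) / 0.3 = 0.2575 / 0.3 ≈ 0.8583

PN ≈ 0.858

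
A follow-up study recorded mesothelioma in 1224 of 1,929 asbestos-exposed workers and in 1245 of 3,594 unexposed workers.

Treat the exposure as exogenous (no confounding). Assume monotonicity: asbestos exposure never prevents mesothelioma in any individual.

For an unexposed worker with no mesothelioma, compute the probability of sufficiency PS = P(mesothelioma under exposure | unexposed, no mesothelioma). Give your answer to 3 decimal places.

PS ≈ 0.441

p₁ = P(outcome | exposed) = 1224/1929 = 0.63453
p₀ = P(outcome | unexposed) = 1245/3594 = 0.34641
Under exogeneity and monotonicity, PS = (p₁ − p₀) / (1 − p₀).
PS = (0.63453 − 0.34641) / (1 − 0.34641) = 0.28811 / 0.65359 ≈ 0.4408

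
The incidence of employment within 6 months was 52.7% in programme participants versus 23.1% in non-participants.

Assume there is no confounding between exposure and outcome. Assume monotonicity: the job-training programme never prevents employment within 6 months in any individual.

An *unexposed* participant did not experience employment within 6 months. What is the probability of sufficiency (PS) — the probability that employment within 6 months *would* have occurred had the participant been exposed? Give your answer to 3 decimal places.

PS ≈ 0.385

p₁ = 0.527, p₀ = 0.231.
Under exogeneity and monotonicity, PS = (p₁ − p₀) / (1 − p₀).
PS = (0.527 − 0.231) / (1 − 0.231) = 0.296 / 0.769 ≈ 0.3849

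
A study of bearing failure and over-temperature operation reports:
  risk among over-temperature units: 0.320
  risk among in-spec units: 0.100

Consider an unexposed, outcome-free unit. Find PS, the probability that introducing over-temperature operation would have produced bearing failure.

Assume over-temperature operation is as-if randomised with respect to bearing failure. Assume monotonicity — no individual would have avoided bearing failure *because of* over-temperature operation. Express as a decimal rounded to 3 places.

Let p₁ = 0.32, p₀ = 0.1.
Under exogeneity and monotonicity, PS = (p₁ − p₀) / (1 − p₀).
PS = (0.32 − 0.1) / (1 − 0.1) = 0.22 / 0.9 ≈ 0.2444

PS ≈ 0.244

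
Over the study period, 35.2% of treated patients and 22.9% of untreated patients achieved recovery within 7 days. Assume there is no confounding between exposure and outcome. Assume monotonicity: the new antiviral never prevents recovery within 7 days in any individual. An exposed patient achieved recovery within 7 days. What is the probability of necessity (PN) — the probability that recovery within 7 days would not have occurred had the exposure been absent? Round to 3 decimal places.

PN ≈ 0.349

p₁ = 0.352, p₀ = 0.229.
Under exogeneity and monotonicity, PN = (p₁ − p₀) / p₁.
PN = (0.352 − 0.229) / 0.352 = 0.123 / 0.352 ≈ 0.3494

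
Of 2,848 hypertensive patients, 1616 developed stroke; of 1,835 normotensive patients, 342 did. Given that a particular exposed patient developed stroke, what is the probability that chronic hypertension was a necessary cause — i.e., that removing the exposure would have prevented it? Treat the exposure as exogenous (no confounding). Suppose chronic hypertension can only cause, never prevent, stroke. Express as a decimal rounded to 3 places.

p₁ = P(outcome | exposed) = 1616/2848 = 0.56742
p₀ = P(outcome | unexposed) = 342/1835 = 0.18638
Under exogeneity and monotonicity, PN = (p₁ − p₀) / p₁.
PN = (0.56742 − 0.18638) / 0.56742 = 0.38104 / 0.56742 ≈ 0.6715

PN ≈ 0.672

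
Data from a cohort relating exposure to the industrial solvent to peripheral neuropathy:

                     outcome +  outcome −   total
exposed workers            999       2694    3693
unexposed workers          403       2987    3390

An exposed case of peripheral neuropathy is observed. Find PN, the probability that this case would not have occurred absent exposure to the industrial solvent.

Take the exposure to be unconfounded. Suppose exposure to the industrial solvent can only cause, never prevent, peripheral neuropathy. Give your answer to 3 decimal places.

p₁ = P(outcome | exposed) = 999/3693 = 0.27051
p₀ = P(outcome | unexposed) = 403/3390 = 0.11888
Under exogeneity and monotonicity, PN = (p₁ − p₀)/p₁.
PN = (0.27051 − 0.11888) / 0.27051 ≈ 0.5605

PN ≈ 0.561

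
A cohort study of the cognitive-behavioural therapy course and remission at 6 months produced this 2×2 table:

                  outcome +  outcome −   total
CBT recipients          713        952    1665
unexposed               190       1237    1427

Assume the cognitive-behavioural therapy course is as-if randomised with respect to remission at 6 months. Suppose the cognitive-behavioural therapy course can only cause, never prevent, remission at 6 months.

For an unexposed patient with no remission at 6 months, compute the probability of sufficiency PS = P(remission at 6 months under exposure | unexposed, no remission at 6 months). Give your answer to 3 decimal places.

p₁ = P(outcome | exposed) = 713/1665 = 0.42823
p₀ = P(outcome | unexposed) = 190/1427 = 0.13315
Under exogeneity and monotonicity, PS = (p₁ − p₀)/(1 − p₀).
PS = (0.42823 − 0.13315) / 0.86685 ≈ 0.3404

PS ≈ 0.340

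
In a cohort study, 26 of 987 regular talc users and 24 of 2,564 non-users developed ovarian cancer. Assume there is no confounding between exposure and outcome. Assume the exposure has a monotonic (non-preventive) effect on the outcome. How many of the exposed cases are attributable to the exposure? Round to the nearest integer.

p₁ = P(outcome | exposed) = 26/987 = 0.026342
p₀ = P(outcome | unexposed) = 24/2564 = 0.0093604
PN = (p₁ − p₀)/p₁ = (0.026342 − 0.0093604) / 0.026342 ≈ 0.64467.
Attributable cases ≈ PN × (exposed cases) = 0.64467 × 26 ≈ 16.76.

about 17 cases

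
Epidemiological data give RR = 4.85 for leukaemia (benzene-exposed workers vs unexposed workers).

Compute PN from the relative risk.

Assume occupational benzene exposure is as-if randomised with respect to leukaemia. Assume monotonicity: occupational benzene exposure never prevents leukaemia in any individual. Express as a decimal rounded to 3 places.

Under exogeneity and monotonicity, PN = (RR − 1) / RR = 1 − 1/RR.
PN = (4.85 − 1) / 4.85 = 3.85 / 4.85 ≈ 0.7938

PN ≈ 0.794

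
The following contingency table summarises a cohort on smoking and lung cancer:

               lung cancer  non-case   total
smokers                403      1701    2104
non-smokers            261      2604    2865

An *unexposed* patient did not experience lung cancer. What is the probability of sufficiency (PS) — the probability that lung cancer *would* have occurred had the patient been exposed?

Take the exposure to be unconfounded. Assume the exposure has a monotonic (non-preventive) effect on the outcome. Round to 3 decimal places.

p₁ = P(outcome | exposed) = 403/2104 = 0.19154
p₀ = P(outcome | unexposed) = 261/2865 = 0.091099
Under exogeneity and monotonicity, PS = (p₁ − p₀)/(1 − p₀).
PS = (0.19154 − 0.091099) / 0.9089 ≈ 0.1105

PS ≈ 0.111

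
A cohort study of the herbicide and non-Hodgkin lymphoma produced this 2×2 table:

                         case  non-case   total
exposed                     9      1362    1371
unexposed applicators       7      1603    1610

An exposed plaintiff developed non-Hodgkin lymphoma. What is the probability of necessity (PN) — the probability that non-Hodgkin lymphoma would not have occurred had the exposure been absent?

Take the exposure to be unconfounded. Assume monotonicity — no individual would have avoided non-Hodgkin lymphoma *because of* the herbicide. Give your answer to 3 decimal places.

PN ≈ 0.338

p₁ = P(outcome | exposed) = 9/1371 = 0.0065646
p₀ = P(outcome | unexposed) = 7/1610 = 0.0043478
Under exogeneity and monotonicity, PN = (p₁ − p₀) / p₁.
PN = (0.0065646 − 0.0043478) / 0.0065646 = 0.0022167 / 0.0065646 ≈ 0.3377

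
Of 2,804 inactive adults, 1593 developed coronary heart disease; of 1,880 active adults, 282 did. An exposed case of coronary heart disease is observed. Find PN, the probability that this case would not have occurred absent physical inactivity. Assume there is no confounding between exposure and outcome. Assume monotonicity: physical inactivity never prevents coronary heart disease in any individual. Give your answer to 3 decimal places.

PN ≈ 0.736

p₁ = P(outcome | exposed) = 1593/2804 = 0.56812
p₀ = P(outcome | unexposed) = 282/1880 = 0.15
Under exogeneity and monotonicity, PN = (p₁ − p₀) / p₁.
PN = (0.56812 − 0.15) / 0.56812 = 0.41812 / 0.56812 ≈ 0.7360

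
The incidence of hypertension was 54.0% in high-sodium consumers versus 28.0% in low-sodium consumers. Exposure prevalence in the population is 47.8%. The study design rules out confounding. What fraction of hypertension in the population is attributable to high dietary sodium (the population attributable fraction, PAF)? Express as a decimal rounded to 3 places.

p₁ = 0.54, p₀ = 0.28.
Overall risk P(Y=1) = π·p₁ + (1−π)·p₀ = 0.478×0.54 + 0.522×0.28 = 0.40428.
Under exogeneity, PAF = [P(Y=1) − p₀] / P(Y=1).
PAF = (0.40428 − 0.28) / 0.40428 ≈ 0.3074

PAF ≈ 0.307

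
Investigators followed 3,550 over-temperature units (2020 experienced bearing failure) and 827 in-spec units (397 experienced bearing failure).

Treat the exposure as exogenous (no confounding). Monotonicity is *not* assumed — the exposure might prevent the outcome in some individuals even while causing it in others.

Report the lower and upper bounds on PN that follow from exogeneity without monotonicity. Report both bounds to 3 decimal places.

0.156 ≤ PN ≤ 0.914

p₁ = P(outcome | exposed) = 2020/3550 = 0.56901
p₀ = P(outcome | unexposed) = 397/827 = 0.48005
Under exogeneity alone the bounds on PN are max{0,(p₁−p₀)/p₁} ≤ PN ≤ min{1,(1−p₀)/p₁}.
  lower = (p₁ − p₀)/p₁ = 0.088966 / 0.56901 ≈ 0.1564
  upper = min{1, (1 − p₀)/p₁} = 0.51995 / 0.56901 ≈ 0.9138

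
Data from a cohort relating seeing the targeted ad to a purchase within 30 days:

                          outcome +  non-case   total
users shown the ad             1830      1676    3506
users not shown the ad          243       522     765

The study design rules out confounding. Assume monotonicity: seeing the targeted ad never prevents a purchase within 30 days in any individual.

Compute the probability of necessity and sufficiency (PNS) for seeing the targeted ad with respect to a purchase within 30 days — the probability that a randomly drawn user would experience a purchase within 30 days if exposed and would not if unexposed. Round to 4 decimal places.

p₁ = P(outcome | exposed) = 1830/3506 = 0.52196
p₀ = P(outcome | unexposed) = 243/765 = 0.31765
Under exogeneity and monotonicity, PNS = p₁ − p₀.
PNS = 0.52196 − 0.31765 = 0.20432

PNS ≈ 0.2043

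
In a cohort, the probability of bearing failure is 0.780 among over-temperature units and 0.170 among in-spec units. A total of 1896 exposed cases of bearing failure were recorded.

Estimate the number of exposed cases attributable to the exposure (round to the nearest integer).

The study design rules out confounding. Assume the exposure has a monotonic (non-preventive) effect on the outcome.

Let p₁ = 0.78, p₀ = 0.17.
PN = (p₁ − p₀)/p₁ = (0.78 − 0.17) / 0.78 ≈ 0.78205.
Attributable cases ≈ PN × (exposed cases) = 0.78205 × 1896 ≈ 1482.77.

about 1483 cases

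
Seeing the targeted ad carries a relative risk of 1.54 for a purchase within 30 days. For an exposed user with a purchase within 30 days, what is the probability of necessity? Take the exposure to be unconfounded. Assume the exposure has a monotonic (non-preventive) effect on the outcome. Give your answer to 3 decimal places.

PN ≈ 0.351

Under exogeneity and monotonicity, PN = (RR − 1) / RR = 1 − 1/RR.
PN = (1.54 − 1) / 1.54 = 0.54 / 1.54 ≈ 0.3506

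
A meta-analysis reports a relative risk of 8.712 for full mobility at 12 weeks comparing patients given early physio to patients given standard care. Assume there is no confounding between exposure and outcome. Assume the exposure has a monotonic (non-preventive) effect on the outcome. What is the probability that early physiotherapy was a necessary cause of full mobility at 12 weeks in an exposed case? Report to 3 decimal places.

Under exogeneity and monotonicity, PN = (RR − 1) / RR = 1 − 1/RR.
PN = (8.712 − 1) / 8.712 = 7.712 / 8.712 ≈ 0.8852

PN ≈ 0.885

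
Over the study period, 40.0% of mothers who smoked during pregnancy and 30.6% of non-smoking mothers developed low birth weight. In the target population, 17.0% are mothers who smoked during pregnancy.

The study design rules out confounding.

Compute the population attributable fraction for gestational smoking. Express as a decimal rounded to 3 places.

PAF ≈ 0.050

p₁ = 0.4, p₀ = 0.306.
Overall risk P(Y=1) = π·p₁ + (1−π)·p₀ = 0.17×0.4 + 0.83×0.306 = 0.32198.
Under exogeneity, PAF = [P(Y=1) − p₀] / P(Y=1).
PAF = (0.32198 − 0.306) / 0.32198 ≈ 0.0496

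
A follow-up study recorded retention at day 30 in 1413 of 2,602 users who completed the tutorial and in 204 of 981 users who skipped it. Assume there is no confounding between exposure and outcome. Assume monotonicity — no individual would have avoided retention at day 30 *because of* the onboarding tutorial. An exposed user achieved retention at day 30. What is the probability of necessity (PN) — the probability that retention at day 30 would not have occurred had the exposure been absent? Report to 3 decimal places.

PN ≈ 0.617

p₁ = P(outcome | exposed) = 1413/2602 = 0.54304
p₀ = P(outcome | unexposed) = 204/981 = 0.20795
Under exogeneity and monotonicity, PN = (p₁ − p₀) / p₁.
PN = (0.54304 − 0.20795) / 0.54304 = 0.33509 / 0.54304 ≈ 0.6171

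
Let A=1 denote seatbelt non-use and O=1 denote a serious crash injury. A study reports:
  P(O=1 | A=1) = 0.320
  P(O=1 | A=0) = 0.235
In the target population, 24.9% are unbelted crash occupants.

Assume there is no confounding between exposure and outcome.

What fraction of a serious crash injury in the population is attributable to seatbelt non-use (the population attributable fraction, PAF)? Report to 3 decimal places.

Let p₁ = 0.32, p₀ = 0.235.
Overall risk P(Y=1) = π·p₁ + (1−π)·p₀ = 0.249×0.32 + 0.751×0.235 = 0.25616.
Under exogeneity, PAF = [P(Y=1) − p₀] / P(Y=1).
PAF = (0.25616 − 0.235) / 0.25616 ≈ 0.0826

PAF ≈ 0.083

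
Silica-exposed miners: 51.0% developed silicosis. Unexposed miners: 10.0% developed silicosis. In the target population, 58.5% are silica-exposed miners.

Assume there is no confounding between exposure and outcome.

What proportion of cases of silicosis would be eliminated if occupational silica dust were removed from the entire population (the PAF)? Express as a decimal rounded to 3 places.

PAF ≈ 0.706

p₁ = 0.51, p₀ = 0.1.
Overall risk P(Y=1) = π·p₁ + (1−π)·p₀ = 0.585×0.51 + 0.415×0.1 = 0.33985.
Under exogeneity, PAF = [P(Y=1) − p₀] / P(Y=1).
PAF = (0.33985 − 0.1) / 0.33985 ≈ 0.7058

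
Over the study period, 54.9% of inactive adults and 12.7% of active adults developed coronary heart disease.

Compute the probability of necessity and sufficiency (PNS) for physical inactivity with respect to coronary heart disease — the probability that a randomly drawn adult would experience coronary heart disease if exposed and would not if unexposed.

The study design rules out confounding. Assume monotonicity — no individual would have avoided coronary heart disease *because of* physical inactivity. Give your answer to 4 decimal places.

PNS ≈ 0.4220

p₁ = 0.549, p₀ = 0.127.
Under exogeneity and monotonicity, PNS = p₁ − p₀.
PNS = 0.549 − 0.127 = 0.422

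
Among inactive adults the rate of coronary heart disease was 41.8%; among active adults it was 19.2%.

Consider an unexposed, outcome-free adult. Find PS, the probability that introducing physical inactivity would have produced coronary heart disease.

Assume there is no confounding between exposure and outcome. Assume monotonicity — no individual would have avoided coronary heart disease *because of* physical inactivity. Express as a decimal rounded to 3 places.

p₁ = 0.418, p₀ = 0.192.
Under exogeneity and monotonicity, PS = (p₁ − p₀) / (1 − p₀).
PS = (0.418 − 0.192) / (1 − 0.192) = 0.226 / 0.808 ≈ 0.2797

PS ≈ 0.280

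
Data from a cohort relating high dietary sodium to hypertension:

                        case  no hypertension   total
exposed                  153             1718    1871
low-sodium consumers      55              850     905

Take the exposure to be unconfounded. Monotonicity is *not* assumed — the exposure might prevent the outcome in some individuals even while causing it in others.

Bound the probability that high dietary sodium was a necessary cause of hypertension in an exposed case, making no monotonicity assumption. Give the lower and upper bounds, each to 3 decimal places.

p₁ = P(outcome | exposed) = 153/1871 = 0.081774
p₀ = P(outcome | unexposed) = 55/905 = 0.060773
Under exogeneity alone the bounds on PN are max{0,(p₁−p₀)/p₁} ≤ PN ≤ min{1,(1−p₀)/p₁}.
  lower = (p₁ − p₀)/p₁ = 0.021001 / 0.081774 ≈ 0.2568
  upper = min{1, (1 − p₀)/p₁} = 0.93923 / 0.081774 ≈ 11.4856 → capped at 1

0.257 ≤ PN ≤ 1.000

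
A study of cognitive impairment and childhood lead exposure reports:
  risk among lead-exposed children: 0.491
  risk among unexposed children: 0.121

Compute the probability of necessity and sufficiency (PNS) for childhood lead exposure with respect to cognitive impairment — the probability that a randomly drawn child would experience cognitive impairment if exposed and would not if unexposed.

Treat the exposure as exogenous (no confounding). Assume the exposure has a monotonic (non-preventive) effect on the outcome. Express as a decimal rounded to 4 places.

Let p₁ = 0.491, p₀ = 0.121.
Under exogeneity and monotonicity, PNS = p₁ − p₀.
PNS = 0.491 − 0.121 = 0.37

PNS ≈ 0.3700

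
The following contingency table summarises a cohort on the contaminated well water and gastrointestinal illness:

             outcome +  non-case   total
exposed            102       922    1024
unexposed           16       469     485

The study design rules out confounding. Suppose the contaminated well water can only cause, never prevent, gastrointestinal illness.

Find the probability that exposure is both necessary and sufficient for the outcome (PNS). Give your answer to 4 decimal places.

PNS ≈ 0.0666

p₁ = P(outcome | exposed) = 102/1024 = 0.099609
p₀ = P(outcome | unexposed) = 16/485 = 0.03299
Under exogeneity and monotonicity, PNS = p₁ − p₀.
PNS = 0.099609 − 0.03299 = 0.06662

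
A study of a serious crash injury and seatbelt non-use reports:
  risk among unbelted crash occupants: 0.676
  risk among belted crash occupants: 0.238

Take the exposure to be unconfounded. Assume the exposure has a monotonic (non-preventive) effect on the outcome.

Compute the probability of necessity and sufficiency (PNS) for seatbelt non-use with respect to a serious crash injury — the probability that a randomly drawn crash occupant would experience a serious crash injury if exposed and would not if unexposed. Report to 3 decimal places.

PNS ≈ 0.438

Let p₁ = 0.676, p₀ = 0.238.
Under exogeneity and monotonicity, PNS = p₁ − p₀.
PNS = 0.676 − 0.238 = 0.438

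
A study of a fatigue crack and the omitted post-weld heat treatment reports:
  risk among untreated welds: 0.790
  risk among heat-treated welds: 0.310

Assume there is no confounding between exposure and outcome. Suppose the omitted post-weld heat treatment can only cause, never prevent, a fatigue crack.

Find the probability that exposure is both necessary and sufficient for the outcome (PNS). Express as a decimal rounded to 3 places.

PNS ≈ 0.480

Let p₁ = 0.79, p₀ = 0.31.
Under exogeneity and monotonicity, PNS = p₁ − p₀.
PNS = 0.79 − 0.31 = 0.48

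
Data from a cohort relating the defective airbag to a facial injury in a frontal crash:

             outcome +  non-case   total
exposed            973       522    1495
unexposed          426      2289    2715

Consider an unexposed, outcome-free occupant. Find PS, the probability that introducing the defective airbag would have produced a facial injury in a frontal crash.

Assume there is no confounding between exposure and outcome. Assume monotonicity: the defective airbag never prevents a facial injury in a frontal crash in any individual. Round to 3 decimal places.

p₁ = P(outcome | exposed) = 973/1495 = 0.65084
p₀ = P(outcome | unexposed) = 426/2715 = 0.15691
Under exogeneity and monotonicity, PS = (p₁ − p₀)/(1 − p₀).
PS = (0.65084 − 0.15691) / 0.84309 ≈ 0.5859

PS ≈ 0.586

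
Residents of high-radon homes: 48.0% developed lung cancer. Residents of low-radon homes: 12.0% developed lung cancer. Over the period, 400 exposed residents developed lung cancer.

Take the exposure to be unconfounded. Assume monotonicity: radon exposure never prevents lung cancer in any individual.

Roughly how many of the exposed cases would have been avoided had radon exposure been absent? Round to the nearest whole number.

about 300 cases

p₁ = 0.48, p₀ = 0.12.
PN = (p₁ − p₀)/p₁ = (0.48 − 0.12) / 0.48 ≈ 0.75000.
Attributable cases ≈ PN × (exposed cases) = 0.75000 × 400 ≈ 300.00.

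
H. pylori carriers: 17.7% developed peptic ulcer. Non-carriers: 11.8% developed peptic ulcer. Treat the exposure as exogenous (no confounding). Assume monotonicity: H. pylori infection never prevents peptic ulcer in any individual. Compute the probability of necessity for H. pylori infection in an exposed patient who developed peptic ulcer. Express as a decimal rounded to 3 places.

PN ≈ 0.333

p₁ = 0.177, p₀ = 0.118.
Under exogeneity and monotonicity, PN = (p₁ − p₀) / p₁.
PN = (0.177 − 0.118) / 0.177 = 0.059 / 0.177 ≈ 0.3333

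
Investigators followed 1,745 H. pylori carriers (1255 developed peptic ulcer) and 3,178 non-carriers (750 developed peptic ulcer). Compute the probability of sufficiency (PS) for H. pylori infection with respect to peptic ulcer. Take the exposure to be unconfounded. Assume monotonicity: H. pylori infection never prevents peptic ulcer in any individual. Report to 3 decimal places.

p₁ = P(outcome | exposed) = 1255/1745 = 0.7192
p₀ = P(outcome | unexposed) = 750/3178 = 0.236
Under exogeneity and monotonicity, PS = (p₁ − p₀) / (1 − p₀).
PS = (0.7192 − 0.236) / (1 − 0.236) = 0.4832 / 0.764 ≈ 0.6325

PS ≈ 0.632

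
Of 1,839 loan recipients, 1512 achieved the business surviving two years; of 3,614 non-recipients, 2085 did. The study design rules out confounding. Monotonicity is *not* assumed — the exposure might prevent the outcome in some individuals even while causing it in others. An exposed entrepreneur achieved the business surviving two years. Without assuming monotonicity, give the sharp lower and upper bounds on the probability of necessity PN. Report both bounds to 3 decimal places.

0.298 ≤ PN ≤ 0.515

p₁ = P(outcome | exposed) = 1512/1839 = 0.82219
p₀ = P(outcome | unexposed) = 2085/3614 = 0.57692
Under exogeneity alone the bounds on PN are max{0,(p₁−p₀)/p₁} ≤ PN ≤ min{1,(1−p₀)/p₁}.
  lower = (p₁ − p₀)/p₁ = 0.24526 / 0.82219 ≈ 0.2983
  upper = min{1, (1 − p₀)/p₁} = 0.42308 / 0.82219 ≈ 0.5146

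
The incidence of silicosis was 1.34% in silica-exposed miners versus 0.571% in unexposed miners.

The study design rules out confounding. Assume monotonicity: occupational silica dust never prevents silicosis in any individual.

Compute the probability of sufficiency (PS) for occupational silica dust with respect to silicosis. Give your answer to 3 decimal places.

p₁ = 0.0134, p₀ = 0.00571.
Under exogeneity and monotonicity, PS = (p₁ − p₀) / (1 − p₀).
PS = (0.0134 − 0.00571) / (1 − 0.00571) = 0.00769 / 0.99429 ≈ 0.0077

PS ≈ 0.008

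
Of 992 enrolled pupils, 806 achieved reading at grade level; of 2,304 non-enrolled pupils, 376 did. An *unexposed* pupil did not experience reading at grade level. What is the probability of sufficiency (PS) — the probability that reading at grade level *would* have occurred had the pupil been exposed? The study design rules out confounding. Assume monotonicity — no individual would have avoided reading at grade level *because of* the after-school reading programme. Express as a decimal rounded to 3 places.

p₁ = P(outcome | exposed) = 806/992 = 0.8125
p₀ = P(outcome | unexposed) = 376/2304 = 0.16319
Under exogeneity and monotonicity, PS = (p₁ − p₀) / (1 − p₀).
PS = (0.8125 − 0.16319) / (1 − 0.16319) = 0.64931 / 0.83681 ≈ 0.7759

PS ≈ 0.776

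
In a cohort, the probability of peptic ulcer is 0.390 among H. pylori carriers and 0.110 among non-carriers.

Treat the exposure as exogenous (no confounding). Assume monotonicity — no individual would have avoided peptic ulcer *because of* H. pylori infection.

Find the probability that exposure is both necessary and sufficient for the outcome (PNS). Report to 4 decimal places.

Let p₁ = 0.39, p₀ = 0.11.
Under exogeneity and monotonicity, PNS = p₁ − p₀.
PNS = 0.39 − 0.11 = 0.28

PNS ≈ 0.2800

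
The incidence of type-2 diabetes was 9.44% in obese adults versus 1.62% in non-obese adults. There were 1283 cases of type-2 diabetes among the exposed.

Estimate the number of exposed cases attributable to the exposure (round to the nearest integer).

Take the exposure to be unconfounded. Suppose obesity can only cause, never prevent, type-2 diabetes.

p₁ = 0.0944, p₀ = 0.0162.
PN = (p₁ − p₀)/p₁ = (0.0944 − 0.0162) / 0.0944 ≈ 0.82839.
Attributable cases ≈ PN × (exposed cases) = 0.82839 × 1283 ≈ 1062.82.

about 1063 cases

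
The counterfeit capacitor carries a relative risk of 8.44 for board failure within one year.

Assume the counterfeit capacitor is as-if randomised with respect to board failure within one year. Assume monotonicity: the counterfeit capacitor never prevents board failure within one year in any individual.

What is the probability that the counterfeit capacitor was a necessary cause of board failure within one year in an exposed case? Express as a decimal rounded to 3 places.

PN ≈ 0.882

Under exogeneity and monotonicity, PN = (RR − 1) / RR = 1 − 1/RR.
PN = (8.44 − 1) / 8.44 = 7.44 / 8.44 ≈ 0.8815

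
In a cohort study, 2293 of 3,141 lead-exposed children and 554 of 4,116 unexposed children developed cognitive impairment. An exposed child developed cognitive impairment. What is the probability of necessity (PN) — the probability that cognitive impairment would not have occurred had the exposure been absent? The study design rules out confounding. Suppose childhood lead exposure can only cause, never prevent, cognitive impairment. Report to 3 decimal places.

p₁ = P(outcome | exposed) = 2293/3141 = 0.73002
p₀ = P(outcome | unexposed) = 554/4116 = 0.1346
Under exogeneity and monotonicity, PN = (p₁ − p₀) / p₁.
PN = (0.73002 − 0.1346) / 0.73002 = 0.59543 / 0.73002 ≈ 0.8156

PN ≈ 0.816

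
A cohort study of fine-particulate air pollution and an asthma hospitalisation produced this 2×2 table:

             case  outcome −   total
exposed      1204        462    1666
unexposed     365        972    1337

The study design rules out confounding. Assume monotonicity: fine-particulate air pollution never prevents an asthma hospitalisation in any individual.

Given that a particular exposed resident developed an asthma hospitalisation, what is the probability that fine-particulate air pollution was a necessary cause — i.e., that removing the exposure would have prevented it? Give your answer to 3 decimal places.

PN ≈ 0.622

p₁ = P(outcome | exposed) = 1204/1666 = 0.72269
p₀ = P(outcome | unexposed) = 365/1337 = 0.273
Under exogeneity and monotonicity, PN = (p₁ − p₀)/p₁.
PN = (0.72269 − 0.273) / 0.72269 ≈ 0.6222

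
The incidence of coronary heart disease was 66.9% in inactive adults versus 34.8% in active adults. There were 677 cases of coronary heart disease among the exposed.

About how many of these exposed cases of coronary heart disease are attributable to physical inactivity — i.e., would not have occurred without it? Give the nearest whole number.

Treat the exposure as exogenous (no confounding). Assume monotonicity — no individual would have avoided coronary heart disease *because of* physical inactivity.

about 325 cases

p₁ = 0.669, p₀ = 0.348.
PN = (p₁ − p₀)/p₁ = (0.669 − 0.348) / 0.669 ≈ 0.47982.
Attributable cases ≈ PN × (exposed cases) = 0.47982 × 677 ≈ 324.84.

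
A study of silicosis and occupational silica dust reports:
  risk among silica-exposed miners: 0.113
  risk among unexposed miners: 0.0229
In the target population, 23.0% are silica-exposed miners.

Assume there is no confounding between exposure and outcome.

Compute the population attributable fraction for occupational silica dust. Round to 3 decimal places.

PAF ≈ 0.475

Let p₁ = 0.113, p₀ = 0.0229.
Overall risk P(Y=1) = π·p₁ + (1−π)·p₀ = 0.23×0.113 + 0.77×0.0229 = 0.043623.
Under exogeneity, PAF = [P(Y=1) − p₀] / P(Y=1).
PAF = (0.043623 − 0.0229) / 0.043623 ≈ 0.4750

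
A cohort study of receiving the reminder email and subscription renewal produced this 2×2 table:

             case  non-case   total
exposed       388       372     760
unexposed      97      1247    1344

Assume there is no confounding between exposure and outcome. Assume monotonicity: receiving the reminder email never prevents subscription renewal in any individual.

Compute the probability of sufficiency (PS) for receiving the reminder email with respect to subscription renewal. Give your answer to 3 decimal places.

PS ≈ 0.472

p₁ = P(outcome | exposed) = 388/760 = 0.51053
p₀ = P(outcome | unexposed) = 97/1344 = 0.072173
Under exogeneity and monotonicity, PS = (p₁ − p₀)/(1 − p₀).
PS = (0.51053 − 0.072173) / 0.92783 ≈ 0.4725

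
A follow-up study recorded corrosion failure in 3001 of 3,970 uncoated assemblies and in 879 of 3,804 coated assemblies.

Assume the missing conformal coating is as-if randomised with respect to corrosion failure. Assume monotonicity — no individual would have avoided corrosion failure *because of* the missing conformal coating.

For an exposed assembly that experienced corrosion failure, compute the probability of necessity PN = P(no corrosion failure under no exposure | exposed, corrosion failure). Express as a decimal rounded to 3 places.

PN ≈ 0.694

p₁ = P(outcome | exposed) = 3001/3970 = 0.75592
p₀ = P(outcome | unexposed) = 879/3804 = 0.23107
Under exogeneity and monotonicity, PN = (p₁ − p₀) / p₁.
PN = (0.75592 − 0.23107) / 0.75592 = 0.52485 / 0.75592 ≈ 0.6943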